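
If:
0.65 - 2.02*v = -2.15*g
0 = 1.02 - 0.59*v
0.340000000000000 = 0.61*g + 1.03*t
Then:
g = 1.32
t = -0.45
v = 1.73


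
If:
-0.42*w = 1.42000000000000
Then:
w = -3.38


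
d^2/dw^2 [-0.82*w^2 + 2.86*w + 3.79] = -1.64000000000000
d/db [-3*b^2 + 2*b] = 2 - 6*b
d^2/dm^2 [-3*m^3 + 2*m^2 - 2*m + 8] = 4 - 18*m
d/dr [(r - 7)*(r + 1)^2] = (r + 1)*(3*r - 13)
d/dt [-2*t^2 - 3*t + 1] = -4*t - 3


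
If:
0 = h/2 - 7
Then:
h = 14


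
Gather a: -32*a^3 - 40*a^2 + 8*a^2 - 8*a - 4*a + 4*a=-32*a^3 - 32*a^2 - 8*a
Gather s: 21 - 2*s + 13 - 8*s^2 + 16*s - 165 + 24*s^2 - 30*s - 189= 16*s^2 - 16*s - 320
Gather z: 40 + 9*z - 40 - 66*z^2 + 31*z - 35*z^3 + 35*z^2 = -35*z^3 - 31*z^2 + 40*z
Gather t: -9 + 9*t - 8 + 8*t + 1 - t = 16*t - 16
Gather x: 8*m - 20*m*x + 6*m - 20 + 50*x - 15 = 14*m + x*(50 - 20*m) - 35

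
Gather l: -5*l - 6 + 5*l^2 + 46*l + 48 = 5*l^2 + 41*l + 42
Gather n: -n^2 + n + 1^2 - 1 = -n^2 + n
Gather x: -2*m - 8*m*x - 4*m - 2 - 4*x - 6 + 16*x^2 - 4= -6*m + 16*x^2 + x*(-8*m - 4) - 12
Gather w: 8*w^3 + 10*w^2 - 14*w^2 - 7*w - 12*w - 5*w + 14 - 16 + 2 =8*w^3 - 4*w^2 - 24*w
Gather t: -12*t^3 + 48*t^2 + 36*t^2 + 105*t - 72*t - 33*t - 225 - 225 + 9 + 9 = -12*t^3 + 84*t^2 - 432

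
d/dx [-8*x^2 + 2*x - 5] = 2 - 16*x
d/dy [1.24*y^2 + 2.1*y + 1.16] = 2.48*y + 2.1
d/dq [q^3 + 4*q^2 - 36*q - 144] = 3*q^2 + 8*q - 36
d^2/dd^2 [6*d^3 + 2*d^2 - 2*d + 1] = 36*d + 4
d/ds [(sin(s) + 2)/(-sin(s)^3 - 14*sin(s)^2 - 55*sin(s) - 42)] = 2*(sin(s)^3 + 10*sin(s)^2 + 28*sin(s) + 34)*cos(s)/(sin(s)^3 + 14*sin(s)^2 + 55*sin(s) + 42)^2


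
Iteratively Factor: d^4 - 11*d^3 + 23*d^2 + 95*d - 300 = (d + 3)*(d^3 - 14*d^2 + 65*d - 100) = (d - 5)*(d + 3)*(d^2 - 9*d + 20) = (d - 5)^2*(d + 3)*(d - 4)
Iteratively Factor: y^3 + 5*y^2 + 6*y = (y)*(y^2 + 5*y + 6) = y*(y + 3)*(y + 2)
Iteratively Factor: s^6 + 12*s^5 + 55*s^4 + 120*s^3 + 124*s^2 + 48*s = (s + 1)*(s^5 + 11*s^4 + 44*s^3 + 76*s^2 + 48*s) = (s + 1)*(s + 2)*(s^4 + 9*s^3 + 26*s^2 + 24*s) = (s + 1)*(s + 2)*(s + 4)*(s^3 + 5*s^2 + 6*s) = (s + 1)*(s + 2)^2*(s + 4)*(s^2 + 3*s) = s*(s + 1)*(s + 2)^2*(s + 4)*(s + 3)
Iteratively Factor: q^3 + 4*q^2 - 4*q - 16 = (q - 2)*(q^2 + 6*q + 8) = (q - 2)*(q + 2)*(q + 4)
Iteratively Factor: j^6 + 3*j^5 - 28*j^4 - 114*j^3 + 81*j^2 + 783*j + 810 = (j + 3)*(j^5 - 28*j^3 - 30*j^2 + 171*j + 270) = (j + 3)^2*(j^4 - 3*j^3 - 19*j^2 + 27*j + 90) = (j + 2)*(j + 3)^2*(j^3 - 5*j^2 - 9*j + 45) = (j + 2)*(j + 3)^3*(j^2 - 8*j + 15) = (j - 5)*(j + 2)*(j + 3)^3*(j - 3)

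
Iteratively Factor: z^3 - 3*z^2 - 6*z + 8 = (z + 2)*(z^2 - 5*z + 4) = (z - 4)*(z + 2)*(z - 1)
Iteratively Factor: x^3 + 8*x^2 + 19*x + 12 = (x + 1)*(x^2 + 7*x + 12) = (x + 1)*(x + 3)*(x + 4)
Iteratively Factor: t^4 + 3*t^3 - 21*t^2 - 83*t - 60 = (t + 1)*(t^3 + 2*t^2 - 23*t - 60) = (t + 1)*(t + 4)*(t^2 - 2*t - 15) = (t + 1)*(t + 3)*(t + 4)*(t - 5)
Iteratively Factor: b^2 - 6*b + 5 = (b - 5)*(b - 1)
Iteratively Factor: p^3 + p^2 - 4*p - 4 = (p + 1)*(p^2 - 4) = (p - 2)*(p + 1)*(p + 2)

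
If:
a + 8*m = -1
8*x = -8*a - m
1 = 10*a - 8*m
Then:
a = 0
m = -1/8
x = 1/64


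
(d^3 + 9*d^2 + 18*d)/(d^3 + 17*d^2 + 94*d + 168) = d*(d + 3)/(d^2 + 11*d + 28)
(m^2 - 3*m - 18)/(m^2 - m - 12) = (m - 6)/(m - 4)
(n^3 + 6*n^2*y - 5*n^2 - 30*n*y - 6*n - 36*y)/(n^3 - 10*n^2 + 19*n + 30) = (n + 6*y)/(n - 5)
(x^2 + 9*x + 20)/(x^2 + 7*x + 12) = (x + 5)/(x + 3)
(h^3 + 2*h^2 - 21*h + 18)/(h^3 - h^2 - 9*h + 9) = (h + 6)/(h + 3)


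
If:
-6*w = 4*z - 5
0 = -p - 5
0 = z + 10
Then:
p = -5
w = 15/2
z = -10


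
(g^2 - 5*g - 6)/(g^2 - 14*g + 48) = (g + 1)/(g - 8)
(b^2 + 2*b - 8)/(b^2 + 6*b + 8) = (b - 2)/(b + 2)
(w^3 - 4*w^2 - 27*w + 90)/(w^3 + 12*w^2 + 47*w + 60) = (w^2 - 9*w + 18)/(w^2 + 7*w + 12)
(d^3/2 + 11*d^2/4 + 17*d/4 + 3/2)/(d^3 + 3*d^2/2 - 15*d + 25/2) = (2*d^3 + 11*d^2 + 17*d + 6)/(2*(2*d^3 + 3*d^2 - 30*d + 25))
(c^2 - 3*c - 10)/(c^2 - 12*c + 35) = (c + 2)/(c - 7)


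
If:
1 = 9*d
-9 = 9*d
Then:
No Solution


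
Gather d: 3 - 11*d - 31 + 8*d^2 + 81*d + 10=8*d^2 + 70*d - 18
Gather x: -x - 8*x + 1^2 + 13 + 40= 54 - 9*x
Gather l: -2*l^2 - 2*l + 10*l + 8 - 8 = -2*l^2 + 8*l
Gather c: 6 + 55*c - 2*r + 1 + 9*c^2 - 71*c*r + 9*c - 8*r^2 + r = 9*c^2 + c*(64 - 71*r) - 8*r^2 - r + 7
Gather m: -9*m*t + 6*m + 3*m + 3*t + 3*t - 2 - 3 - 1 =m*(9 - 9*t) + 6*t - 6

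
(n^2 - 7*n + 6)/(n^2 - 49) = (n^2 - 7*n + 6)/(n^2 - 49)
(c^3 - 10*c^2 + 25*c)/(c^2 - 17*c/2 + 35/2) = 2*c*(c - 5)/(2*c - 7)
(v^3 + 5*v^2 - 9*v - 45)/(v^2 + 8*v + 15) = v - 3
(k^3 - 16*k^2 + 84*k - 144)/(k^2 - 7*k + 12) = (k^2 - 12*k + 36)/(k - 3)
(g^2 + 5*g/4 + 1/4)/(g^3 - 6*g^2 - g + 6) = (g + 1/4)/(g^2 - 7*g + 6)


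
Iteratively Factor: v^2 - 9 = (v - 3)*(v + 3)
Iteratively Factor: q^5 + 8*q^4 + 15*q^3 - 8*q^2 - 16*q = (q)*(q^4 + 8*q^3 + 15*q^2 - 8*q - 16) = q*(q - 1)*(q^3 + 9*q^2 + 24*q + 16) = q*(q - 1)*(q + 4)*(q^2 + 5*q + 4) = q*(q - 1)*(q + 4)^2*(q + 1)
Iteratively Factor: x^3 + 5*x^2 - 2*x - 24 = (x + 4)*(x^2 + x - 6) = (x + 3)*(x + 4)*(x - 2)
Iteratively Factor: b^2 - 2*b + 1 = (b - 1)*(b - 1)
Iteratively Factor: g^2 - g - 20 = (g - 5)*(g + 4)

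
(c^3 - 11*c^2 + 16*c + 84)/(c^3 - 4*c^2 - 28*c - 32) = (c^2 - 13*c + 42)/(c^2 - 6*c - 16)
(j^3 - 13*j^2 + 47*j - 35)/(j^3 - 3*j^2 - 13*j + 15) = (j - 7)/(j + 3)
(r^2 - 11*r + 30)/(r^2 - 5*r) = (r - 6)/r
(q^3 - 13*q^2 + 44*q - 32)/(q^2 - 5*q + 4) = q - 8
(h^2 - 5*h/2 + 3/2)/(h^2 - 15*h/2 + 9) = (h - 1)/(h - 6)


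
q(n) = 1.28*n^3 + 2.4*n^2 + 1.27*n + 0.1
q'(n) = 3.84*n^2 + 4.8*n + 1.27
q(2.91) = 55.66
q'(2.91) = 47.76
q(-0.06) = 0.03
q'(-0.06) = 1.00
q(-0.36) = -0.11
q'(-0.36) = 0.04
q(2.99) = 59.57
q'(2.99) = 49.95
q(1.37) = 9.64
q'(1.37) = 15.05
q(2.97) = 58.58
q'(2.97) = 49.40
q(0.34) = 0.86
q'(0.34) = 3.35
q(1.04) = 5.46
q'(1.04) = 10.42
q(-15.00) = -3798.95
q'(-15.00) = 793.27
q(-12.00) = -1881.38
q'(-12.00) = 496.63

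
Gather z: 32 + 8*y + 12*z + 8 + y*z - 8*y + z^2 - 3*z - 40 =z^2 + z*(y + 9)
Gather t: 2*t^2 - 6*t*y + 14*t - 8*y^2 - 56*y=2*t^2 + t*(14 - 6*y) - 8*y^2 - 56*y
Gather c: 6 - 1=5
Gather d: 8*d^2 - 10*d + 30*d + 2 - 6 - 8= 8*d^2 + 20*d - 12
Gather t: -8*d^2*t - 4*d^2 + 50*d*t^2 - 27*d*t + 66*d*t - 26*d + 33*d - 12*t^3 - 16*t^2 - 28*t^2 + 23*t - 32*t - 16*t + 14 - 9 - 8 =-4*d^2 + 7*d - 12*t^3 + t^2*(50*d - 44) + t*(-8*d^2 + 39*d - 25) - 3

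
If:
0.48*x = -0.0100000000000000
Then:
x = -0.02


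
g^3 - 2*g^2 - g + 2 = (g - 2)*(g - 1)*(g + 1)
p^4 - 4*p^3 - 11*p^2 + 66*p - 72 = (p - 3)^2*(p - 2)*(p + 4)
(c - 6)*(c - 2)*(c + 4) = c^3 - 4*c^2 - 20*c + 48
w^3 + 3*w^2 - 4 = (w - 1)*(w + 2)^2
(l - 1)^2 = l^2 - 2*l + 1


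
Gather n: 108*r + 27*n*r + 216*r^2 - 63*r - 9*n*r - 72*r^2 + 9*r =18*n*r + 144*r^2 + 54*r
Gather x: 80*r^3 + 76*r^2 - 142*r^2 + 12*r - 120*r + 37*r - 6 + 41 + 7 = 80*r^3 - 66*r^2 - 71*r + 42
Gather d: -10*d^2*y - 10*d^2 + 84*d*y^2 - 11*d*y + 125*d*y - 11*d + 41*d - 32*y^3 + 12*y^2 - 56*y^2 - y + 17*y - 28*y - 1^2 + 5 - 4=d^2*(-10*y - 10) + d*(84*y^2 + 114*y + 30) - 32*y^3 - 44*y^2 - 12*y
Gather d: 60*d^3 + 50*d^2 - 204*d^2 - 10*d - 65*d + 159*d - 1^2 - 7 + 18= 60*d^3 - 154*d^2 + 84*d + 10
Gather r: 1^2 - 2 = -1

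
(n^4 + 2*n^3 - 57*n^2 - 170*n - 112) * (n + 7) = n^5 + 9*n^4 - 43*n^3 - 569*n^2 - 1302*n - 784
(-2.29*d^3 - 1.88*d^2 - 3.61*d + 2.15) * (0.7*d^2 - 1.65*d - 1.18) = -1.603*d^5 + 2.4625*d^4 + 3.2772*d^3 + 9.6799*d^2 + 0.712299999999999*d - 2.537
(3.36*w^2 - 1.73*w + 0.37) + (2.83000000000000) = 3.36*w^2 - 1.73*w + 3.2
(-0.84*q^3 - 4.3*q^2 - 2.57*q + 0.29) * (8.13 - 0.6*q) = 0.504*q^4 - 4.2492*q^3 - 33.417*q^2 - 21.0681*q + 2.3577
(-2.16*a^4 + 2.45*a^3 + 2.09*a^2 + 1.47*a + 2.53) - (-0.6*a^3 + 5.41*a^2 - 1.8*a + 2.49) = -2.16*a^4 + 3.05*a^3 - 3.32*a^2 + 3.27*a + 0.0399999999999996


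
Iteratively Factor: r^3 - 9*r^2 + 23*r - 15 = (r - 5)*(r^2 - 4*r + 3) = (r - 5)*(r - 1)*(r - 3)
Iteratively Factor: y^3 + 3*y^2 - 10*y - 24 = (y - 3)*(y^2 + 6*y + 8) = (y - 3)*(y + 4)*(y + 2)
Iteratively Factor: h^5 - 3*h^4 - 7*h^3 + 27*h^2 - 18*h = (h - 3)*(h^4 - 7*h^2 + 6*h) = (h - 3)*(h - 2)*(h^3 + 2*h^2 - 3*h) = (h - 3)*(h - 2)*(h + 3)*(h^2 - h) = h*(h - 3)*(h - 2)*(h + 3)*(h - 1)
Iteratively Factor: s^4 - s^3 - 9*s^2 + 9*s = (s - 1)*(s^3 - 9*s) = (s - 1)*(s + 3)*(s^2 - 3*s) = (s - 3)*(s - 1)*(s + 3)*(s)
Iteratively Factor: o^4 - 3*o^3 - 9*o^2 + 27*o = (o - 3)*(o^3 - 9*o) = o*(o - 3)*(o^2 - 9) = o*(o - 3)^2*(o + 3)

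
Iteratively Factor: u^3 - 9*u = (u)*(u^2 - 9) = u*(u + 3)*(u - 3)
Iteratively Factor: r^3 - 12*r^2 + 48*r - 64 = (r - 4)*(r^2 - 8*r + 16) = (r - 4)^2*(r - 4)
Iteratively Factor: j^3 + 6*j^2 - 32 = (j + 4)*(j^2 + 2*j - 8) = (j + 4)^2*(j - 2)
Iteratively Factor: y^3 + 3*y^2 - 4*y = (y - 1)*(y^2 + 4*y) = y*(y - 1)*(y + 4)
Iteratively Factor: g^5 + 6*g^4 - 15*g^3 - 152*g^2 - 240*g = (g)*(g^4 + 6*g^3 - 15*g^2 - 152*g - 240) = g*(g + 3)*(g^3 + 3*g^2 - 24*g - 80) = g*(g + 3)*(g + 4)*(g^2 - g - 20) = g*(g - 5)*(g + 3)*(g + 4)*(g + 4)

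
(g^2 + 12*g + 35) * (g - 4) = g^3 + 8*g^2 - 13*g - 140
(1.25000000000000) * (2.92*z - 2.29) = 3.65*z - 2.8625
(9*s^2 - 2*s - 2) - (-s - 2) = 9*s^2 - s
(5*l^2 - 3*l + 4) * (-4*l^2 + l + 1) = -20*l^4 + 17*l^3 - 14*l^2 + l + 4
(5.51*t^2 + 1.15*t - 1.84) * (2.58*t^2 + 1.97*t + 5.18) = 14.2158*t^4 + 13.8217*t^3 + 26.0601*t^2 + 2.3322*t - 9.5312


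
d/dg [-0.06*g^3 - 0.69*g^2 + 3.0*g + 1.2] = -0.18*g^2 - 1.38*g + 3.0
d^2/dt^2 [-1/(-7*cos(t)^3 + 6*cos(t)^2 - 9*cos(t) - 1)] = 3*((19*cos(t) - 16*cos(2*t) + 21*cos(3*t))*(7*cos(t)^3 - 6*cos(t)^2 + 9*cos(t) + 1)/4 + 6*(7*cos(t)^2 - 4*cos(t) + 3)^2*sin(t)^2)/(7*cos(t)^3 - 6*cos(t)^2 + 9*cos(t) + 1)^3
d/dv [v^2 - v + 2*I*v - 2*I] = 2*v - 1 + 2*I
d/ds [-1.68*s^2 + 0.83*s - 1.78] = 0.83 - 3.36*s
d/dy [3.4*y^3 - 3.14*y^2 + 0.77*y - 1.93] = 10.2*y^2 - 6.28*y + 0.77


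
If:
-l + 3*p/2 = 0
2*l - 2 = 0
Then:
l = 1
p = 2/3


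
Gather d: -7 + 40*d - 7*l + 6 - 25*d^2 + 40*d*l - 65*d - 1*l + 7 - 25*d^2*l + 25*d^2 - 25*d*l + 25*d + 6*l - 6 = -25*d^2*l + 15*d*l - 2*l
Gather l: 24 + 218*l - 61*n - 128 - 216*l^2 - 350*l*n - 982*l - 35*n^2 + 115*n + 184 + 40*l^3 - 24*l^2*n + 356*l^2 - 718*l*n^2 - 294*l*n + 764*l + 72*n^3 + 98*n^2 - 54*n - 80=40*l^3 + l^2*(140 - 24*n) + l*(-718*n^2 - 644*n) + 72*n^3 + 63*n^2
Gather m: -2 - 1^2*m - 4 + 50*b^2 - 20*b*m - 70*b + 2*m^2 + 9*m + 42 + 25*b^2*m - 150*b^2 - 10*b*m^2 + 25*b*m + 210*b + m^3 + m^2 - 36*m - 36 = -100*b^2 + 140*b + m^3 + m^2*(3 - 10*b) + m*(25*b^2 + 5*b - 28)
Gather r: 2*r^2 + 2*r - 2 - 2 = 2*r^2 + 2*r - 4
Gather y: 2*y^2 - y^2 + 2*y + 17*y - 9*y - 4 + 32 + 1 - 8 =y^2 + 10*y + 21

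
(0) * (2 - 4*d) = 0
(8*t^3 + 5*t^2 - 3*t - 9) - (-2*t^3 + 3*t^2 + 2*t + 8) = 10*t^3 + 2*t^2 - 5*t - 17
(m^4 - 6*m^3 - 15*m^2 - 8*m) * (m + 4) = m^5 - 2*m^4 - 39*m^3 - 68*m^2 - 32*m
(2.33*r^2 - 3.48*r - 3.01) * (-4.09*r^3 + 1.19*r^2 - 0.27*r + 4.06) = -9.5297*r^5 + 17.0059*r^4 + 7.5406*r^3 + 6.8175*r^2 - 13.3161*r - 12.2206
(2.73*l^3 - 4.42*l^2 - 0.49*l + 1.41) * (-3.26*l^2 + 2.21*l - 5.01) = -8.8998*l^5 + 20.4425*l^4 - 21.8481*l^3 + 16.4647*l^2 + 5.571*l - 7.0641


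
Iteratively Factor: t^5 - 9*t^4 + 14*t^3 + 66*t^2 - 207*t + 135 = (t - 3)*(t^4 - 6*t^3 - 4*t^2 + 54*t - 45) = (t - 3)*(t - 1)*(t^3 - 5*t^2 - 9*t + 45) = (t - 3)*(t - 1)*(t + 3)*(t^2 - 8*t + 15) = (t - 5)*(t - 3)*(t - 1)*(t + 3)*(t - 3)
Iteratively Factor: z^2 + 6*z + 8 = (z + 4)*(z + 2)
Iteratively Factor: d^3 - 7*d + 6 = (d - 2)*(d^2 + 2*d - 3) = (d - 2)*(d - 1)*(d + 3)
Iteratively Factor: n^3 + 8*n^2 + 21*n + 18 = (n + 3)*(n^2 + 5*n + 6) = (n + 2)*(n + 3)*(n + 3)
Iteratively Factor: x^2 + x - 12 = (x - 3)*(x + 4)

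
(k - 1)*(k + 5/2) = k^2 + 3*k/2 - 5/2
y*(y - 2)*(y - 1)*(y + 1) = y^4 - 2*y^3 - y^2 + 2*y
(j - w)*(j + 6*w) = j^2 + 5*j*w - 6*w^2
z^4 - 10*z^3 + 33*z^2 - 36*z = z*(z - 4)*(z - 3)^2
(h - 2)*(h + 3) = h^2 + h - 6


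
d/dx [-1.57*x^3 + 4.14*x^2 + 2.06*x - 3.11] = -4.71*x^2 + 8.28*x + 2.06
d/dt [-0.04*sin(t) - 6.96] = -0.04*cos(t)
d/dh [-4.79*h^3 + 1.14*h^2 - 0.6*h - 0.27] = -14.37*h^2 + 2.28*h - 0.6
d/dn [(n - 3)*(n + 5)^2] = (n + 5)*(3*n - 1)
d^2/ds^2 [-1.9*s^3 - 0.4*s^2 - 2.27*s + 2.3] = -11.4*s - 0.8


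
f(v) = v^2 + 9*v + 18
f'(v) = 2*v + 9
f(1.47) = 33.39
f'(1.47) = 11.94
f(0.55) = 23.25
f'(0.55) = 10.10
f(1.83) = 37.82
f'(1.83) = 12.66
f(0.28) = 20.60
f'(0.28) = 9.56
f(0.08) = 18.73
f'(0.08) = 9.16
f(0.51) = 22.85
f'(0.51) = 10.02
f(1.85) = 38.07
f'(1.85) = 12.70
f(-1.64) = 5.93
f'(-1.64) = 5.72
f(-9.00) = 18.00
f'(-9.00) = -9.00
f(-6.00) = 0.00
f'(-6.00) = -3.00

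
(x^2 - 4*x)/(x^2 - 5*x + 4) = x/(x - 1)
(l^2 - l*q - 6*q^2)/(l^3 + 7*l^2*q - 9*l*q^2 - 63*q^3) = (l + 2*q)/(l^2 + 10*l*q + 21*q^2)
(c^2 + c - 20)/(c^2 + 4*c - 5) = (c - 4)/(c - 1)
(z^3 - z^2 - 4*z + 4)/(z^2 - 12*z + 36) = (z^3 - z^2 - 4*z + 4)/(z^2 - 12*z + 36)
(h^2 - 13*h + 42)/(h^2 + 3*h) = (h^2 - 13*h + 42)/(h*(h + 3))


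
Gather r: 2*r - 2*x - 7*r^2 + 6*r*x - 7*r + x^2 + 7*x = -7*r^2 + r*(6*x - 5) + x^2 + 5*x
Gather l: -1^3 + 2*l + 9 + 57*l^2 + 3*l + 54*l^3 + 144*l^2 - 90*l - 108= 54*l^3 + 201*l^2 - 85*l - 100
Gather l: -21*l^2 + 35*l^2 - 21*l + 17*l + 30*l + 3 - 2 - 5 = 14*l^2 + 26*l - 4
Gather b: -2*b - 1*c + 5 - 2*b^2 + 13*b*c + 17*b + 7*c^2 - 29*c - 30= -2*b^2 + b*(13*c + 15) + 7*c^2 - 30*c - 25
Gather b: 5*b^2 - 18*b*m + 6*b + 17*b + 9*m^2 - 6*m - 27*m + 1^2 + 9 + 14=5*b^2 + b*(23 - 18*m) + 9*m^2 - 33*m + 24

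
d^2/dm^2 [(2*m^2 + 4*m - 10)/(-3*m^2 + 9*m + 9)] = 4*(-5*m^3 + 6*m^2 - 63*m + 69)/(3*(m^6 - 9*m^5 + 18*m^4 + 27*m^3 - 54*m^2 - 81*m - 27))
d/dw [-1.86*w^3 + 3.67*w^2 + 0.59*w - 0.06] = -5.58*w^2 + 7.34*w + 0.59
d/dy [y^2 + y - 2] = 2*y + 1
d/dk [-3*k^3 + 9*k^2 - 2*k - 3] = -9*k^2 + 18*k - 2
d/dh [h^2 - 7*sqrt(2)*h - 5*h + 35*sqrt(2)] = 2*h - 7*sqrt(2) - 5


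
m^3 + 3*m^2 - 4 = (m - 1)*(m + 2)^2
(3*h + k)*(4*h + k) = 12*h^2 + 7*h*k + k^2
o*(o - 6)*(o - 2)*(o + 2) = o^4 - 6*o^3 - 4*o^2 + 24*o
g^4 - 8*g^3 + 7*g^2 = g^2*(g - 7)*(g - 1)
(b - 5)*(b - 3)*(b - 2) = b^3 - 10*b^2 + 31*b - 30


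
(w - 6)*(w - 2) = w^2 - 8*w + 12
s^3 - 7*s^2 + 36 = (s - 6)*(s - 3)*(s + 2)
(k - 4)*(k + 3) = k^2 - k - 12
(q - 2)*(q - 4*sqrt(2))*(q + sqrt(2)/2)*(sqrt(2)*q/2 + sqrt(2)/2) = sqrt(2)*q^4/2 - 7*q^3/2 - sqrt(2)*q^3/2 - 3*sqrt(2)*q^2 + 7*q^2/2 + 2*sqrt(2)*q + 7*q + 4*sqrt(2)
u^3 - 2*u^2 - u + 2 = (u - 2)*(u - 1)*(u + 1)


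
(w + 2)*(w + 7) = w^2 + 9*w + 14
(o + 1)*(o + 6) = o^2 + 7*o + 6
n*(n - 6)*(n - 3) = n^3 - 9*n^2 + 18*n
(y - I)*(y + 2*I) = y^2 + I*y + 2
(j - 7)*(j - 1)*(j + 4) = j^3 - 4*j^2 - 25*j + 28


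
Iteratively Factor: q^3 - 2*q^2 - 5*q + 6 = (q + 2)*(q^2 - 4*q + 3) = (q - 3)*(q + 2)*(q - 1)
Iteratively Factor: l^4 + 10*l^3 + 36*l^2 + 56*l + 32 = (l + 2)*(l^3 + 8*l^2 + 20*l + 16) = (l + 2)*(l + 4)*(l^2 + 4*l + 4) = (l + 2)^2*(l + 4)*(l + 2)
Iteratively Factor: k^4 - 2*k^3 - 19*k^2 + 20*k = (k - 5)*(k^3 + 3*k^2 - 4*k) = k*(k - 5)*(k^2 + 3*k - 4) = k*(k - 5)*(k + 4)*(k - 1)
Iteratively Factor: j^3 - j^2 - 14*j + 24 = (j - 3)*(j^2 + 2*j - 8) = (j - 3)*(j - 2)*(j + 4)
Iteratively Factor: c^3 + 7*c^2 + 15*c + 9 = (c + 1)*(c^2 + 6*c + 9) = (c + 1)*(c + 3)*(c + 3)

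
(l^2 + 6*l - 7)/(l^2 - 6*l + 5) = (l + 7)/(l - 5)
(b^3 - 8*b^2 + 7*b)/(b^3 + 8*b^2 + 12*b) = (b^2 - 8*b + 7)/(b^2 + 8*b + 12)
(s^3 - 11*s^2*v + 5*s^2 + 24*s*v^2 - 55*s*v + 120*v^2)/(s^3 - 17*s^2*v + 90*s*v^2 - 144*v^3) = (s + 5)/(s - 6*v)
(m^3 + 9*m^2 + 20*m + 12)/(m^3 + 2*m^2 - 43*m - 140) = (m^3 + 9*m^2 + 20*m + 12)/(m^3 + 2*m^2 - 43*m - 140)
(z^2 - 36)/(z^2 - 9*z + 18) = (z + 6)/(z - 3)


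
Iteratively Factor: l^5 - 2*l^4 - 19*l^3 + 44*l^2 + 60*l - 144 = (l + 4)*(l^4 - 6*l^3 + 5*l^2 + 24*l - 36) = (l - 2)*(l + 4)*(l^3 - 4*l^2 - 3*l + 18) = (l - 2)*(l + 2)*(l + 4)*(l^2 - 6*l + 9) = (l - 3)*(l - 2)*(l + 2)*(l + 4)*(l - 3)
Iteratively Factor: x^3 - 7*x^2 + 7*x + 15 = (x + 1)*(x^2 - 8*x + 15) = (x - 5)*(x + 1)*(x - 3)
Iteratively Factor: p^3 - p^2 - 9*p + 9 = (p + 3)*(p^2 - 4*p + 3) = (p - 3)*(p + 3)*(p - 1)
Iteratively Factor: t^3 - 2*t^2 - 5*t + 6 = (t - 1)*(t^2 - t - 6) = (t - 1)*(t + 2)*(t - 3)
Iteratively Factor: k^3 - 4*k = (k)*(k^2 - 4) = k*(k + 2)*(k - 2)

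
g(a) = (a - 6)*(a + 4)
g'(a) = 2*a - 2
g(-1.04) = -20.84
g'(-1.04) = -4.08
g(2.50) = -22.75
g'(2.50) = 3.00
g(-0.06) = -23.88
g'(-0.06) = -2.12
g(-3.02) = -8.84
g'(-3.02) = -8.04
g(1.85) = -24.28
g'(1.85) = 1.70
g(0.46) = -24.71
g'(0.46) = -1.08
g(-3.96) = -0.40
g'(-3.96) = -9.92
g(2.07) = -23.86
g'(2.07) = 2.14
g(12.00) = 96.00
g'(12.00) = 22.00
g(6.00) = 0.00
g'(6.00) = 10.00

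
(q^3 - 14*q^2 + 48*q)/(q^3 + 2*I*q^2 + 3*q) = (q^2 - 14*q + 48)/(q^2 + 2*I*q + 3)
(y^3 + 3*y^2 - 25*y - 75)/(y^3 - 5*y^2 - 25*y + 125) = (y + 3)/(y - 5)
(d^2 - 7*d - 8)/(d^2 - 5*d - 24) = (d + 1)/(d + 3)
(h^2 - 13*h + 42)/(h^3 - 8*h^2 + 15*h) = (h^2 - 13*h + 42)/(h*(h^2 - 8*h + 15))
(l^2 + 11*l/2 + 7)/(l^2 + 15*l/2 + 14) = (l + 2)/(l + 4)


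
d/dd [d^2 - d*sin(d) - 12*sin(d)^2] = -d*cos(d) + 2*d - sin(d) - 12*sin(2*d)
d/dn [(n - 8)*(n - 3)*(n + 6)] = 3*n^2 - 10*n - 42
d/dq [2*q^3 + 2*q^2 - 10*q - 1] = 6*q^2 + 4*q - 10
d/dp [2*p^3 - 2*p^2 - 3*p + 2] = 6*p^2 - 4*p - 3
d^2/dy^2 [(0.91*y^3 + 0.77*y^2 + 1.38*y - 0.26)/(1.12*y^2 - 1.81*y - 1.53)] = (4.44089209850063e-15*y^4 + 15.665286*y^3 + 21.080346*y^2 + 30.132354*y - 6.632926)/(1.404928*y^6 - 6.811392*y^5 + 5.25*y^4 + 12.679955*y^3 - 7.171875*y^2 - 12.711087*y - 3.581577)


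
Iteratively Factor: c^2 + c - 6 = (c + 3)*(c - 2)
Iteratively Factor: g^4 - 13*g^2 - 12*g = (g - 4)*(g^3 + 4*g^2 + 3*g) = g*(g - 4)*(g^2 + 4*g + 3) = g*(g - 4)*(g + 1)*(g + 3)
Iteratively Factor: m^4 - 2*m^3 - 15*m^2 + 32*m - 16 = (m + 4)*(m^3 - 6*m^2 + 9*m - 4) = (m - 4)*(m + 4)*(m^2 - 2*m + 1) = (m - 4)*(m - 1)*(m + 4)*(m - 1)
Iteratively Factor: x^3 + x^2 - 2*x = (x + 2)*(x^2 - x) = x*(x + 2)*(x - 1)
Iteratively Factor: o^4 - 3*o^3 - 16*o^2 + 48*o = (o - 4)*(o^3 + o^2 - 12*o) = (o - 4)*(o + 4)*(o^2 - 3*o) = (o - 4)*(o - 3)*(o + 4)*(o)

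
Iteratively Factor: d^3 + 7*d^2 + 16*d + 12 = (d + 2)*(d^2 + 5*d + 6) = (d + 2)^2*(d + 3)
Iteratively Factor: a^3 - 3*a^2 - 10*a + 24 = (a - 2)*(a^2 - a - 12) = (a - 4)*(a - 2)*(a + 3)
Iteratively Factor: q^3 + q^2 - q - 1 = (q - 1)*(q^2 + 2*q + 1) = (q - 1)*(q + 1)*(q + 1)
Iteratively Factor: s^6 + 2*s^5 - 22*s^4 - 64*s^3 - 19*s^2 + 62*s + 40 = (s - 5)*(s^5 + 7*s^4 + 13*s^3 + s^2 - 14*s - 8) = (s - 5)*(s + 4)*(s^4 + 3*s^3 + s^2 - 3*s - 2) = (s - 5)*(s + 1)*(s + 4)*(s^3 + 2*s^2 - s - 2) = (s - 5)*(s + 1)*(s + 2)*(s + 4)*(s^2 - 1) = (s - 5)*(s + 1)^2*(s + 2)*(s + 4)*(s - 1)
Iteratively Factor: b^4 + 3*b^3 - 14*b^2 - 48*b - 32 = (b - 4)*(b^3 + 7*b^2 + 14*b + 8) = (b - 4)*(b + 4)*(b^2 + 3*b + 2) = (b - 4)*(b + 1)*(b + 4)*(b + 2)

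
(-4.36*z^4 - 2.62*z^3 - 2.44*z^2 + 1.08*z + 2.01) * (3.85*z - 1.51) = -16.786*z^5 - 3.5034*z^4 - 5.4378*z^3 + 7.8424*z^2 + 6.1077*z - 3.0351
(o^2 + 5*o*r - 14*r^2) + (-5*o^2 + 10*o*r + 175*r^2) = -4*o^2 + 15*o*r + 161*r^2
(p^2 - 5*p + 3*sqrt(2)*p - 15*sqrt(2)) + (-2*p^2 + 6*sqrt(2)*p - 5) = -p^2 - 5*p + 9*sqrt(2)*p - 15*sqrt(2) - 5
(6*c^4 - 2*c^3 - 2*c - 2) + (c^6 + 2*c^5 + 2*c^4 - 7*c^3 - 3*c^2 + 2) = c^6 + 2*c^5 + 8*c^4 - 9*c^3 - 3*c^2 - 2*c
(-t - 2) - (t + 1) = -2*t - 3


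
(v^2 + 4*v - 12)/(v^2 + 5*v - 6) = (v - 2)/(v - 1)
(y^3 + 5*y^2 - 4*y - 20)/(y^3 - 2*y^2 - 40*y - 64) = (y^2 + 3*y - 10)/(y^2 - 4*y - 32)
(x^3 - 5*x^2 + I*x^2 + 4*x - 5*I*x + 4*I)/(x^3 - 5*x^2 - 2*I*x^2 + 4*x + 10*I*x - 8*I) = (x + I)/(x - 2*I)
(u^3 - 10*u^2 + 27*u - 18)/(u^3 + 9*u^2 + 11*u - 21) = (u^2 - 9*u + 18)/(u^2 + 10*u + 21)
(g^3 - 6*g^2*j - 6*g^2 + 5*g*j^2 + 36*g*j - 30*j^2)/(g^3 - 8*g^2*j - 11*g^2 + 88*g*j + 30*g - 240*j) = (g^2 - 6*g*j + 5*j^2)/(g^2 - 8*g*j - 5*g + 40*j)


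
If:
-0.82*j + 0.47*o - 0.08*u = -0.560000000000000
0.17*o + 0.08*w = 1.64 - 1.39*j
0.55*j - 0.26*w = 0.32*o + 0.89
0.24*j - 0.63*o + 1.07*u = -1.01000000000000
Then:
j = 1.19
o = 0.76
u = -0.76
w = -1.83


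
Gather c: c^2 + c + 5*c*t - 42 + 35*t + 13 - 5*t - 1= c^2 + c*(5*t + 1) + 30*t - 30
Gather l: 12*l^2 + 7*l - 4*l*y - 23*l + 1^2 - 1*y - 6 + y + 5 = 12*l^2 + l*(-4*y - 16)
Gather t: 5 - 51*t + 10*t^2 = 10*t^2 - 51*t + 5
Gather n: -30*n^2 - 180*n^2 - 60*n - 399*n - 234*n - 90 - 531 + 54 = -210*n^2 - 693*n - 567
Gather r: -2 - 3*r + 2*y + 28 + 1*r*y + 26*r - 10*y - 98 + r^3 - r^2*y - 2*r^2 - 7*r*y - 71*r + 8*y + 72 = r^3 + r^2*(-y - 2) + r*(-6*y - 48)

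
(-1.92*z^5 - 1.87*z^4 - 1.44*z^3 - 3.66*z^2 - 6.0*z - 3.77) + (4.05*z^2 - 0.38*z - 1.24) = -1.92*z^5 - 1.87*z^4 - 1.44*z^3 + 0.39*z^2 - 6.38*z - 5.01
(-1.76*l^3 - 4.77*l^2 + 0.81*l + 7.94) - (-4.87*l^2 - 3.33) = -1.76*l^3 + 0.100000000000001*l^2 + 0.81*l + 11.27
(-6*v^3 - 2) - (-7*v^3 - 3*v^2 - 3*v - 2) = v^3 + 3*v^2 + 3*v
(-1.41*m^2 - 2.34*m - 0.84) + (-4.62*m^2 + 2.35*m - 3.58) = -6.03*m^2 + 0.0100000000000002*m - 4.42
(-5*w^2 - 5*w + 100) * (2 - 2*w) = 10*w^3 - 210*w + 200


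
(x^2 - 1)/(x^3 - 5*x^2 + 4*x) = (x + 1)/(x*(x - 4))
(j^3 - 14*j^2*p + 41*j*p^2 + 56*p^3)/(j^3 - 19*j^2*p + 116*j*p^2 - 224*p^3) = (-j - p)/(-j + 4*p)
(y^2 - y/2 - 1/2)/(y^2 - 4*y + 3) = (y + 1/2)/(y - 3)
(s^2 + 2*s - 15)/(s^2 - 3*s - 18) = (-s^2 - 2*s + 15)/(-s^2 + 3*s + 18)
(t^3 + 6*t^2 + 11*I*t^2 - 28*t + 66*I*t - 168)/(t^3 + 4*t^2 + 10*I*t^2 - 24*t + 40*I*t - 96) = (t^2 + t*(6 + 7*I) + 42*I)/(t^2 + t*(4 + 6*I) + 24*I)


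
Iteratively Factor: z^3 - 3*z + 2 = (z - 1)*(z^2 + z - 2) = (z - 1)^2*(z + 2)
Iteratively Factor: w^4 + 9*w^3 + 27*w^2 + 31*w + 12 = (w + 4)*(w^3 + 5*w^2 + 7*w + 3) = (w + 1)*(w + 4)*(w^2 + 4*w + 3) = (w + 1)*(w + 3)*(w + 4)*(w + 1)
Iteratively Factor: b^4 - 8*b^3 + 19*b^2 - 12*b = (b)*(b^3 - 8*b^2 + 19*b - 12) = b*(b - 1)*(b^2 - 7*b + 12) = b*(b - 3)*(b - 1)*(b - 4)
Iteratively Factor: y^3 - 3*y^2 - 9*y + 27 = (y - 3)*(y^2 - 9) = (y - 3)*(y + 3)*(y - 3)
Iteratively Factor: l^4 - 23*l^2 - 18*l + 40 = (l + 4)*(l^3 - 4*l^2 - 7*l + 10) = (l + 2)*(l + 4)*(l^2 - 6*l + 5) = (l - 5)*(l + 2)*(l + 4)*(l - 1)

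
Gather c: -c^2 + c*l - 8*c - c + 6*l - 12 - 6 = -c^2 + c*(l - 9) + 6*l - 18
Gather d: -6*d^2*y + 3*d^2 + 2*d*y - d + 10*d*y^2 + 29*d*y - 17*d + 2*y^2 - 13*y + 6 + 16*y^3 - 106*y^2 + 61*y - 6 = d^2*(3 - 6*y) + d*(10*y^2 + 31*y - 18) + 16*y^3 - 104*y^2 + 48*y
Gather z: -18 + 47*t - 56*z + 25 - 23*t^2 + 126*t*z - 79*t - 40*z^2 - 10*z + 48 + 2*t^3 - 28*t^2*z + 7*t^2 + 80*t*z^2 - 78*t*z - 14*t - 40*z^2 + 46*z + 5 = 2*t^3 - 16*t^2 - 46*t + z^2*(80*t - 80) + z*(-28*t^2 + 48*t - 20) + 60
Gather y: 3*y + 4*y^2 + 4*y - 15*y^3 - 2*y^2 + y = -15*y^3 + 2*y^2 + 8*y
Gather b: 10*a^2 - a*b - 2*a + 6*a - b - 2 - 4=10*a^2 + 4*a + b*(-a - 1) - 6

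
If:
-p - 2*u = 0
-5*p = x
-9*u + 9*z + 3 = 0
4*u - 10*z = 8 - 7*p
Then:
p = 7/15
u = -7/30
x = -7/3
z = -17/30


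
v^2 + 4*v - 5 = (v - 1)*(v + 5)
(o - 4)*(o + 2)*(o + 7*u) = o^3 + 7*o^2*u - 2*o^2 - 14*o*u - 8*o - 56*u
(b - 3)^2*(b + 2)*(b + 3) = b^4 - b^3 - 15*b^2 + 9*b + 54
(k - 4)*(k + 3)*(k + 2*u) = k^3 + 2*k^2*u - k^2 - 2*k*u - 12*k - 24*u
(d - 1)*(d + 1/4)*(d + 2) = d^3 + 5*d^2/4 - 7*d/4 - 1/2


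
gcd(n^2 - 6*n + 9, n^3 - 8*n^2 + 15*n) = n - 3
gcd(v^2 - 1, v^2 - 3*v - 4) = v + 1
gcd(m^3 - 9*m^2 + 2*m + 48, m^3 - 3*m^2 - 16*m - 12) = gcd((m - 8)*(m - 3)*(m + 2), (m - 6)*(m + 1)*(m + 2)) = m + 2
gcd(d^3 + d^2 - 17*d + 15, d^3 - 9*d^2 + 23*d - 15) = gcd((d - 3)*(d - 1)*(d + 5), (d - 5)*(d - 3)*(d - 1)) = d^2 - 4*d + 3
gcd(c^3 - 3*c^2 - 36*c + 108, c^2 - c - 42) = c + 6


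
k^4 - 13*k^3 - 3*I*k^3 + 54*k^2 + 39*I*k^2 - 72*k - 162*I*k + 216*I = (k - 6)*(k - 4)*(k - 3)*(k - 3*I)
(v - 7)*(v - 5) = v^2 - 12*v + 35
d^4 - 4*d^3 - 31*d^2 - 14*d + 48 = (d - 8)*(d - 1)*(d + 2)*(d + 3)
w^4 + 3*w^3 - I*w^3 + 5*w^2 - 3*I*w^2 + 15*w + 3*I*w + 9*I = (w + 3)*(w - 3*I)*(w + I)^2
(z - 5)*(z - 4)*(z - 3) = z^3 - 12*z^2 + 47*z - 60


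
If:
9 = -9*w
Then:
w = -1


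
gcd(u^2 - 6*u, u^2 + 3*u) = u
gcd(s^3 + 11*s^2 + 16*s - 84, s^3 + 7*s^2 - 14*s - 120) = s + 6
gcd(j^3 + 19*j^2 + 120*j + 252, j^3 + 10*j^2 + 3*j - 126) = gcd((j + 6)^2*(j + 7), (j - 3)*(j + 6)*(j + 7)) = j^2 + 13*j + 42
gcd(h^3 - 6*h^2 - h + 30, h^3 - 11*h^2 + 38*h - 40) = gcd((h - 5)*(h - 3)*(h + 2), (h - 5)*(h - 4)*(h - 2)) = h - 5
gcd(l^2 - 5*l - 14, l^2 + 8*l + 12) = l + 2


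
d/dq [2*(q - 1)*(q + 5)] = 4*q + 8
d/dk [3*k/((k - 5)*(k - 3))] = 3*(15 - k^2)/(k^4 - 16*k^3 + 94*k^2 - 240*k + 225)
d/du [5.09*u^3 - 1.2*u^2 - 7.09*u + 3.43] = 15.27*u^2 - 2.4*u - 7.09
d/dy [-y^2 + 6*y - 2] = 6 - 2*y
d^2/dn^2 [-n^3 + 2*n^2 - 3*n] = 4 - 6*n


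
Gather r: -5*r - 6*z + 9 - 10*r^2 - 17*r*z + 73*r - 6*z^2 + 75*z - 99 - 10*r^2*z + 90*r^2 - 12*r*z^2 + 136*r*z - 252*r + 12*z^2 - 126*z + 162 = r^2*(80 - 10*z) + r*(-12*z^2 + 119*z - 184) + 6*z^2 - 57*z + 72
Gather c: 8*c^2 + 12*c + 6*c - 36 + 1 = 8*c^2 + 18*c - 35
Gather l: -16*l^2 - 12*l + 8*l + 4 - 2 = -16*l^2 - 4*l + 2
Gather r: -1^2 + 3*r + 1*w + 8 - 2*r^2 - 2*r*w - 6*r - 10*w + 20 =-2*r^2 + r*(-2*w - 3) - 9*w + 27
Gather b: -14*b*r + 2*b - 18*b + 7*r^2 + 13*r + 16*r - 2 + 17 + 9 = b*(-14*r - 16) + 7*r^2 + 29*r + 24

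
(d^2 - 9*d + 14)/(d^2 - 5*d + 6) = (d - 7)/(d - 3)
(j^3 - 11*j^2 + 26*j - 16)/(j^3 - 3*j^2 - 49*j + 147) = (j^3 - 11*j^2 + 26*j - 16)/(j^3 - 3*j^2 - 49*j + 147)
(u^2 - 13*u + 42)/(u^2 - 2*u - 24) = (u - 7)/(u + 4)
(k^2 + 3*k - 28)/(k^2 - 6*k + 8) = (k + 7)/(k - 2)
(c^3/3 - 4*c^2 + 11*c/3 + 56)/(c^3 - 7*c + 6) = (c^2 - 15*c + 56)/(3*(c^2 - 3*c + 2))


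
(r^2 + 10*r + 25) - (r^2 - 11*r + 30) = 21*r - 5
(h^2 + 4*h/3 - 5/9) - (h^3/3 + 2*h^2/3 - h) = -h^3/3 + h^2/3 + 7*h/3 - 5/9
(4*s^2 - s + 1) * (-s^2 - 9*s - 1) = -4*s^4 - 35*s^3 + 4*s^2 - 8*s - 1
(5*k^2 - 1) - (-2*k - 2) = 5*k^2 + 2*k + 1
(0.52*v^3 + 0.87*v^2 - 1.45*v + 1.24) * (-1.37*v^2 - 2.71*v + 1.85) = -0.7124*v^5 - 2.6011*v^4 + 0.5908*v^3 + 3.8402*v^2 - 6.0429*v + 2.294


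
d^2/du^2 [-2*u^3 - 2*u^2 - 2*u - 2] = -12*u - 4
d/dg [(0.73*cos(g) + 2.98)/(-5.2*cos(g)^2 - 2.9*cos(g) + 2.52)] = (3.796*sin(g)^2 - 30.992*cos(g) - 14.2776)*sin(g)/(5.2*cos(g)^2 + 2.9*cos(g) - 2.52)^2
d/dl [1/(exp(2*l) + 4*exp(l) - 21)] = 2*(-exp(l) - 2)*exp(l)/(exp(2*l) + 4*exp(l) - 21)^2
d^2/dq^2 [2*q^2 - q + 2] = 4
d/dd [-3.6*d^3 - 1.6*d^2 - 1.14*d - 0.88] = -10.8*d^2 - 3.2*d - 1.14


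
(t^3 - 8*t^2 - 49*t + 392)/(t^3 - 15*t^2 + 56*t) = (t + 7)/t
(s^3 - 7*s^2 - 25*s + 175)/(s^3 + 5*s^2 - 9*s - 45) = (s^2 - 12*s + 35)/(s^2 - 9)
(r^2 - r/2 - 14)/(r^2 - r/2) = (2*r^2 - r - 28)/(r*(2*r - 1))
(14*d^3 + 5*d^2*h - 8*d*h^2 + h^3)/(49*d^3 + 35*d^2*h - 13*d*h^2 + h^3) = (2*d - h)/(7*d - h)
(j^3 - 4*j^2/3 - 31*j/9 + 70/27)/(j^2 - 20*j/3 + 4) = (9*j^2 - 6*j - 35)/(9*(j - 6))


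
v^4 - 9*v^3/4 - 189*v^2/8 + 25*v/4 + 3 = (v - 6)*(v - 1/2)*(v + 1/4)*(v + 4)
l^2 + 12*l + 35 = (l + 5)*(l + 7)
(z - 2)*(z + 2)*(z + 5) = z^3 + 5*z^2 - 4*z - 20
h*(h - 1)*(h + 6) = h^3 + 5*h^2 - 6*h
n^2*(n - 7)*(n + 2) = n^4 - 5*n^3 - 14*n^2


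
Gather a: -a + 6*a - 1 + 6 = 5*a + 5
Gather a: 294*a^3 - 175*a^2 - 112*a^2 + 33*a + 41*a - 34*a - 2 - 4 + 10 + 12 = 294*a^3 - 287*a^2 + 40*a + 16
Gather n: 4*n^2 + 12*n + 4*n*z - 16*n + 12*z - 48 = 4*n^2 + n*(4*z - 4) + 12*z - 48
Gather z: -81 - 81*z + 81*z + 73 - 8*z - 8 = -8*z - 16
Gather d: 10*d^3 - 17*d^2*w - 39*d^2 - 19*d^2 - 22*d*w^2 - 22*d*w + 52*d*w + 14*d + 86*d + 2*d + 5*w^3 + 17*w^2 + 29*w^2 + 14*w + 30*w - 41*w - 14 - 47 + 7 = 10*d^3 + d^2*(-17*w - 58) + d*(-22*w^2 + 30*w + 102) + 5*w^3 + 46*w^2 + 3*w - 54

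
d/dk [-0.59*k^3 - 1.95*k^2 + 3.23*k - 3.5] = -1.77*k^2 - 3.9*k + 3.23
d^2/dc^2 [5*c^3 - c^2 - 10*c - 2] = 30*c - 2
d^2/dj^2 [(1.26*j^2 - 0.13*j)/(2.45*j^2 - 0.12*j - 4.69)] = (7.105427357601e-15*j^4 - 0.81977*j^3 + 86.86818*j^2 - 8.96259*j + 55.5765)/(14.706125*j^6 - 2.1609*j^5 - 84.349335*j^4 + 8.271432*j^3 + 161.468727*j^2 - 7.918596*j - 103.161709)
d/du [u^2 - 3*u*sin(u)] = -3*u*cos(u) + 2*u - 3*sin(u)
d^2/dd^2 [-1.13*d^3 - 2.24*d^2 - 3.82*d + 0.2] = -6.78*d - 4.48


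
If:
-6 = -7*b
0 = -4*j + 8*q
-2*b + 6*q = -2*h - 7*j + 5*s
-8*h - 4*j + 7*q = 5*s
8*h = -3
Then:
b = 6/7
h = -3/8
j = 51/98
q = 51/196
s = 537/980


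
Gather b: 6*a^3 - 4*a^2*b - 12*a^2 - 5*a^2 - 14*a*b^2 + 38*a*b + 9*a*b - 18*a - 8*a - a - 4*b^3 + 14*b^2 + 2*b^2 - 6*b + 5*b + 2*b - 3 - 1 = 6*a^3 - 17*a^2 - 27*a - 4*b^3 + b^2*(16 - 14*a) + b*(-4*a^2 + 47*a + 1) - 4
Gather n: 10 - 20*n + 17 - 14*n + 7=34 - 34*n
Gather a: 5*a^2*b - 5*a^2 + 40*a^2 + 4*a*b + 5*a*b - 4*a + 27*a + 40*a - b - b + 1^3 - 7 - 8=a^2*(5*b + 35) + a*(9*b + 63) - 2*b - 14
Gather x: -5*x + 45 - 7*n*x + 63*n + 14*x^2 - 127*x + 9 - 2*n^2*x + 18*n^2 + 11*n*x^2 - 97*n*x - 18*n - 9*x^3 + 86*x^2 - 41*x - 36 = 18*n^2 + 45*n - 9*x^3 + x^2*(11*n + 100) + x*(-2*n^2 - 104*n - 173) + 18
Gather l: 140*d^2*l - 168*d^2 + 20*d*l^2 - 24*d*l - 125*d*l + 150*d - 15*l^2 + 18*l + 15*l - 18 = -168*d^2 + 150*d + l^2*(20*d - 15) + l*(140*d^2 - 149*d + 33) - 18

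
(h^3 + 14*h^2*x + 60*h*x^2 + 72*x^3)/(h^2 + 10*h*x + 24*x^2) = (h^2 + 8*h*x + 12*x^2)/(h + 4*x)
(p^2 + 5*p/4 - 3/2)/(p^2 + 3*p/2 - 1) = (4*p - 3)/(2*(2*p - 1))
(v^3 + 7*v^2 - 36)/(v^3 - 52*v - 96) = (v^2 + v - 6)/(v^2 - 6*v - 16)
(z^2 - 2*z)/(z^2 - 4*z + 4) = z/(z - 2)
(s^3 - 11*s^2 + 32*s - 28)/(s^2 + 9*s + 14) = (s^3 - 11*s^2 + 32*s - 28)/(s^2 + 9*s + 14)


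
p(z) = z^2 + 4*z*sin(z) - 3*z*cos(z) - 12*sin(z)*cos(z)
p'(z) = 3*z*sin(z) + 4*z*cos(z) + 2*z + 12*sin(z)^2 + 4*sin(z) - 12*cos(z)^2 - 3*cos(z)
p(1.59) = 9.21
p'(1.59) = 23.88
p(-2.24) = 2.04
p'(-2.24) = 7.84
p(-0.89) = 11.11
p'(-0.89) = -4.45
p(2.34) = 23.08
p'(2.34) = 8.56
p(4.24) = 3.80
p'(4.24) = -5.73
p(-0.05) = 0.76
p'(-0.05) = -15.43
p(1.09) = -1.38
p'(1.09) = 16.12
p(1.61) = 9.69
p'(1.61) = 23.87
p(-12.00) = 143.19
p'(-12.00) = -89.30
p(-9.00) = 66.73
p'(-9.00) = 19.09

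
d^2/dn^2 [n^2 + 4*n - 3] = 2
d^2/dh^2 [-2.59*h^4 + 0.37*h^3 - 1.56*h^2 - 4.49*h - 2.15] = -31.08*h^2 + 2.22*h - 3.12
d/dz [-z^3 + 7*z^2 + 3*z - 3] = -3*z^2 + 14*z + 3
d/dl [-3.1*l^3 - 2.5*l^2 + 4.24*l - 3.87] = -9.3*l^2 - 5.0*l + 4.24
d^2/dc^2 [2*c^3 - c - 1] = 12*c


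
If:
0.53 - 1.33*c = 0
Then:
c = 0.40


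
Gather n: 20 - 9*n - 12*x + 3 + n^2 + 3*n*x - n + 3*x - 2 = n^2 + n*(3*x - 10) - 9*x + 21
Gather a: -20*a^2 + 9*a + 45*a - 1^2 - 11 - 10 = -20*a^2 + 54*a - 22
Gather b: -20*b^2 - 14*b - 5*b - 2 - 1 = -20*b^2 - 19*b - 3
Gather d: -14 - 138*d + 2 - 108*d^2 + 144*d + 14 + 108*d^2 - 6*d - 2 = 0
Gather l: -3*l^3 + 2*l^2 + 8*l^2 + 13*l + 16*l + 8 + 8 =-3*l^3 + 10*l^2 + 29*l + 16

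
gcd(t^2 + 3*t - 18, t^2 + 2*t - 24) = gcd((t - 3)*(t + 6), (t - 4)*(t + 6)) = t + 6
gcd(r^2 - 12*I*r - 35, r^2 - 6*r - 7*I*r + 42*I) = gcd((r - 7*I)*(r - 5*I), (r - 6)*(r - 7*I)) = r - 7*I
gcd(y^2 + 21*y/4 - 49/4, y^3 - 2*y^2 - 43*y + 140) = y + 7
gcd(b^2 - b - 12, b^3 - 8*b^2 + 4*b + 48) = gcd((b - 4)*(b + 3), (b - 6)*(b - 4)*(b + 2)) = b - 4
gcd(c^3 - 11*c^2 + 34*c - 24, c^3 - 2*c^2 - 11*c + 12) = c^2 - 5*c + 4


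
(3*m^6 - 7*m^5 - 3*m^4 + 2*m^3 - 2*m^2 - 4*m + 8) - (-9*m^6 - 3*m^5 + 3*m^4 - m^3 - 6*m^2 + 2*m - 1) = 12*m^6 - 4*m^5 - 6*m^4 + 3*m^3 + 4*m^2 - 6*m + 9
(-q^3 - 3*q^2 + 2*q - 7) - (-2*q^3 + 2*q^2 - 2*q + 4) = q^3 - 5*q^2 + 4*q - 11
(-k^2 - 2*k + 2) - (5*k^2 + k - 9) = -6*k^2 - 3*k + 11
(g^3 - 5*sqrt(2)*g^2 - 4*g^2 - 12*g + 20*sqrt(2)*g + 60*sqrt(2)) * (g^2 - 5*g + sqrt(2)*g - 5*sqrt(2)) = g^5 - 9*g^4 - 4*sqrt(2)*g^4 - 2*g^3 + 36*sqrt(2)*g^3 - 32*sqrt(2)*g^2 + 150*g^2 - 240*sqrt(2)*g - 80*g - 600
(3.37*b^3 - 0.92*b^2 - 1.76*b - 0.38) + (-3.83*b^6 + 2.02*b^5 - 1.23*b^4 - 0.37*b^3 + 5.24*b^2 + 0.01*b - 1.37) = -3.83*b^6 + 2.02*b^5 - 1.23*b^4 + 3.0*b^3 + 4.32*b^2 - 1.75*b - 1.75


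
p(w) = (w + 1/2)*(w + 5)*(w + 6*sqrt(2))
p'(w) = (w + 1/2)*(w + 5) + (w + 1/2)*(w + 6*sqrt(2)) + (w + 5)*(w + 6*sqrt(2))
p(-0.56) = -2.11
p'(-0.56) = 34.45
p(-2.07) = -29.51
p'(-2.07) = 4.12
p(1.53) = 132.76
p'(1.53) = 98.99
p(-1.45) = -23.73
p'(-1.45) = 14.92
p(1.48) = 127.86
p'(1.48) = 97.14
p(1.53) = 132.76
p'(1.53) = 98.99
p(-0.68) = -6.07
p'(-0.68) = 31.54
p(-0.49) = 0.36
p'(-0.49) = 36.18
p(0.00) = 21.21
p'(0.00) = 49.17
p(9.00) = 2325.54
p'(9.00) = 543.90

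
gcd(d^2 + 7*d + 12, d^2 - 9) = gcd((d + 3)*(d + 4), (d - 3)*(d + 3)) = d + 3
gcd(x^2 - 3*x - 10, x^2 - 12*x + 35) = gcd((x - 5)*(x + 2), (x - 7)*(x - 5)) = x - 5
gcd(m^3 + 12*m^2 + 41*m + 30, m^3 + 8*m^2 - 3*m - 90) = m^2 + 11*m + 30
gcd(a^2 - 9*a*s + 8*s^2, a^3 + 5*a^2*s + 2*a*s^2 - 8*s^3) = -a + s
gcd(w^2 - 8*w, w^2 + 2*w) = w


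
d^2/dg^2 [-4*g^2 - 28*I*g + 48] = -8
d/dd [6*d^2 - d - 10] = 12*d - 1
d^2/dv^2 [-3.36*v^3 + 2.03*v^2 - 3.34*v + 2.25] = 4.06 - 20.16*v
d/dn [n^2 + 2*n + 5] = 2*n + 2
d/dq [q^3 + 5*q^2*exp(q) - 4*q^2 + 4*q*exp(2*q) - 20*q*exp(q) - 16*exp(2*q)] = 5*q^2*exp(q) + 3*q^2 + 8*q*exp(2*q) - 10*q*exp(q) - 8*q - 28*exp(2*q) - 20*exp(q)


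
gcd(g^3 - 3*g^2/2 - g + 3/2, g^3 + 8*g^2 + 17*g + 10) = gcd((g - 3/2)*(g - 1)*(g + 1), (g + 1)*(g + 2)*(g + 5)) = g + 1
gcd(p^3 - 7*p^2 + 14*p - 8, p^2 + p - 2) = p - 1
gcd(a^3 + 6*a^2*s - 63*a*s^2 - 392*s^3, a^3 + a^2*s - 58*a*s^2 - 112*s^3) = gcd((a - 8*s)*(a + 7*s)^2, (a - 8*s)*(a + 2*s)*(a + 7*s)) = -a^2 + a*s + 56*s^2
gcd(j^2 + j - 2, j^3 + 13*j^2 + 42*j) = 1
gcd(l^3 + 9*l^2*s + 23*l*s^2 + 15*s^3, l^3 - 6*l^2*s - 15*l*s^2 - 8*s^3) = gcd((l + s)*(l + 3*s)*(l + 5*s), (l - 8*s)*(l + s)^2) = l + s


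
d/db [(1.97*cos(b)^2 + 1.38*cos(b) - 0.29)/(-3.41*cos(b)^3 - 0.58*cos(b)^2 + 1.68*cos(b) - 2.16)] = (-6.7177*cos(b)^4 - 9.4116*cos(b)^3 - 1.1433*cos(b)^2 + 8.8468*cos(b) + 2.4936)*sin(b)/(11.6281*cos(b)^6 + 3.9556*cos(b)^5 - 11.1212*cos(b)^4 + 12.7824*cos(b)^3 + 5.328*cos(b)^2 - 7.2576*cos(b) + 4.6656)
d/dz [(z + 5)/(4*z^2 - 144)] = (z^2 - 2*z*(z + 5) - 36)/(4*(z^2 - 36)^2)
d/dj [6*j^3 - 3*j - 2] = 18*j^2 - 3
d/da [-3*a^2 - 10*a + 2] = -6*a - 10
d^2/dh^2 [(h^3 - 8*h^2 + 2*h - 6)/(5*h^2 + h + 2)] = 6*(27*h^3 - 68*h^2 - 46*h + 6)/(125*h^6 + 75*h^5 + 165*h^4 + 61*h^3 + 66*h^2 + 12*h + 8)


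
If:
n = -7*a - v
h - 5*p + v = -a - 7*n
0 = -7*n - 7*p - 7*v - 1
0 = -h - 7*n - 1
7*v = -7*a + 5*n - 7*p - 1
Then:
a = -24/3493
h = -485/499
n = -2/499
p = -667/3493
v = 26/499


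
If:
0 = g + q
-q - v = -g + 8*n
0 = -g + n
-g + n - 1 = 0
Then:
No Solution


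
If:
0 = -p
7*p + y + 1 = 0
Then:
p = 0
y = -1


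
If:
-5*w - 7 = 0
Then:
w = -7/5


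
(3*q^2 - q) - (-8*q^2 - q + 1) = 11*q^2 - 1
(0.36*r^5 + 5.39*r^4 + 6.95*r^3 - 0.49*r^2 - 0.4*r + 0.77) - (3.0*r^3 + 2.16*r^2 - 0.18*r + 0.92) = 0.36*r^5 + 5.39*r^4 + 3.95*r^3 - 2.65*r^2 - 0.22*r - 0.15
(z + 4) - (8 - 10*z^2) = 10*z^2 + z - 4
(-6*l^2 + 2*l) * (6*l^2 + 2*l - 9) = -36*l^4 + 58*l^2 - 18*l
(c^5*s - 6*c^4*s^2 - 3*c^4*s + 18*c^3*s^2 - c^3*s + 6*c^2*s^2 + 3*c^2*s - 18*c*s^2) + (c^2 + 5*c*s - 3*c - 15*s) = c^5*s - 6*c^4*s^2 - 3*c^4*s + 18*c^3*s^2 - c^3*s + 6*c^2*s^2 + 3*c^2*s + c^2 - 18*c*s^2 + 5*c*s - 3*c - 15*s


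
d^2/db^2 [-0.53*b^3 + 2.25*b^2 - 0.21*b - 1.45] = 4.5 - 3.18*b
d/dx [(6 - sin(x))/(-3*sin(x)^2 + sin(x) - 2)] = (-3*sin(x)^2 + 36*sin(x) - 4)*cos(x)/(3*sin(x)^2 - sin(x) + 2)^2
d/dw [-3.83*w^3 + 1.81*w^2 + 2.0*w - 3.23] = -11.49*w^2 + 3.62*w + 2.0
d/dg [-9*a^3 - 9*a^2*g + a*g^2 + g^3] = -9*a^2 + 2*a*g + 3*g^2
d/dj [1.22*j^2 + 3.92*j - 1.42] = 2.44*j + 3.92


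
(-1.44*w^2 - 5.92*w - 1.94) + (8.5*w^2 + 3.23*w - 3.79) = 7.06*w^2 - 2.69*w - 5.73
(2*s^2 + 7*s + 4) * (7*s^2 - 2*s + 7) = 14*s^4 + 45*s^3 + 28*s^2 + 41*s + 28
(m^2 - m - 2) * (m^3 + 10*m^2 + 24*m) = m^5 + 9*m^4 + 12*m^3 - 44*m^2 - 48*m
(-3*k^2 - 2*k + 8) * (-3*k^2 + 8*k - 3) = 9*k^4 - 18*k^3 - 31*k^2 + 70*k - 24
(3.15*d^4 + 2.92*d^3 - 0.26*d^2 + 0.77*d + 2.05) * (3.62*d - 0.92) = 11.403*d^5 + 7.6724*d^4 - 3.6276*d^3 + 3.0266*d^2 + 6.7126*d - 1.886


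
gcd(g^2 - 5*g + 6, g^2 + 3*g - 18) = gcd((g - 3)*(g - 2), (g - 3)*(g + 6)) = g - 3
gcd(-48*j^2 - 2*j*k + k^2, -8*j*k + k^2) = 8*j - k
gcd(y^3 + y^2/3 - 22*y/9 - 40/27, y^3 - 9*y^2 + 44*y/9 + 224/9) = y + 4/3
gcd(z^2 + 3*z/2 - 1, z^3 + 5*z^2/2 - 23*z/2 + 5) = z - 1/2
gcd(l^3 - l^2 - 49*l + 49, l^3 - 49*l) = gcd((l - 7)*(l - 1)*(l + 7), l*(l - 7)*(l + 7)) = l^2 - 49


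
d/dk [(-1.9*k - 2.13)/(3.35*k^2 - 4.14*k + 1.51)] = (6.365*k^2 + 14.271*k - 11.6872)/(11.2225*k^4 - 27.738*k^3 + 27.2566*k^2 - 12.5028*k + 2.2801)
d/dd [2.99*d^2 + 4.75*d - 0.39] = 5.98*d + 4.75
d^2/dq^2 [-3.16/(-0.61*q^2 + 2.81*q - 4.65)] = (-2.351672*q^2 + 10.833112*q + 3.16*(1.22*q - 2.81)*(2.44*q - 5.62) - 17.92668)/(0.61*q^2 - 2.81*q + 4.65)^3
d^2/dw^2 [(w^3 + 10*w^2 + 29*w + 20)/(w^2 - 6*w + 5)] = 120*(2*w^3 - 3*w^2 - 12*w + 29)/(w^6 - 18*w^5 + 123*w^4 - 396*w^3 + 615*w^2 - 450*w + 125)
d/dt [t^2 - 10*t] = 2*t - 10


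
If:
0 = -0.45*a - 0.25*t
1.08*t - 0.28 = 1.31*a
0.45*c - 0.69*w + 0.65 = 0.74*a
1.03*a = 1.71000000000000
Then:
No Solution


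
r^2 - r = r*(r - 1)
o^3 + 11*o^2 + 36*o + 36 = (o + 2)*(o + 3)*(o + 6)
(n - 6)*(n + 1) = n^2 - 5*n - 6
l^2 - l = l*(l - 1)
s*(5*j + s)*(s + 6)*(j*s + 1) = 5*j^2*s^3 + 30*j^2*s^2 + j*s^4 + 6*j*s^3 + 5*j*s^2 + 30*j*s + s^3 + 6*s^2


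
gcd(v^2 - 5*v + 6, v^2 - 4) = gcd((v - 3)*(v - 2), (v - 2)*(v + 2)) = v - 2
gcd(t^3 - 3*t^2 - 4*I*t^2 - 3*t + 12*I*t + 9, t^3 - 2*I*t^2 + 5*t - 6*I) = t^2 - 4*I*t - 3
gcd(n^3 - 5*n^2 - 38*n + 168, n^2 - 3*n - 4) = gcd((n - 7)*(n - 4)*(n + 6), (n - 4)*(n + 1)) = n - 4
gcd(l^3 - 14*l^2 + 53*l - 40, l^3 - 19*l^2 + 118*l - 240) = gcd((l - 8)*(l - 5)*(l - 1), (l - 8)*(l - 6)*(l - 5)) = l^2 - 13*l + 40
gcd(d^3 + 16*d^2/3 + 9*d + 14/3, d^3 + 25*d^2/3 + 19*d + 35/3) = d^2 + 10*d/3 + 7/3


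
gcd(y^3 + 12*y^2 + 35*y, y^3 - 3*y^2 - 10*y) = y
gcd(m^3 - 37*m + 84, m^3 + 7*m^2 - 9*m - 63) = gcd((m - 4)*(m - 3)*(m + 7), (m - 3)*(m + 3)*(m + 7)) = m^2 + 4*m - 21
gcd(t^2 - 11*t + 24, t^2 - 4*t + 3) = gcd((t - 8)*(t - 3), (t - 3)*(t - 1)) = t - 3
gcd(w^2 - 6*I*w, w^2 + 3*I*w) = w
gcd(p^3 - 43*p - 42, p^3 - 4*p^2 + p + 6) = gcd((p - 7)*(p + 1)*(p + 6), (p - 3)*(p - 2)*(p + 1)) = p + 1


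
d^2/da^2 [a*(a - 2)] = 2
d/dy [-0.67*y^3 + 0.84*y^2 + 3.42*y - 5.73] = -2.01*y^2 + 1.68*y + 3.42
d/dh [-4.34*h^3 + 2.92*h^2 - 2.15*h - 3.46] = -13.02*h^2 + 5.84*h - 2.15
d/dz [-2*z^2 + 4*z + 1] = 4 - 4*z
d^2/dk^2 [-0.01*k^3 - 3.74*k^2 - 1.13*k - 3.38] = -0.06*k - 7.48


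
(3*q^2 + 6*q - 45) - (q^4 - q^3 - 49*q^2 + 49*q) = -q^4 + q^3 + 52*q^2 - 43*q - 45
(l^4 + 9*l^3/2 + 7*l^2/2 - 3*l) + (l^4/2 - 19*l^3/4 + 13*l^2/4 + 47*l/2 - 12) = 3*l^4/2 - l^3/4 + 27*l^2/4 + 41*l/2 - 12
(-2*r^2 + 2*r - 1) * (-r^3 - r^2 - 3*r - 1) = 2*r^5 + 5*r^3 - 3*r^2 + r + 1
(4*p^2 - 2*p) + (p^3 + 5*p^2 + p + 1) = p^3 + 9*p^2 - p + 1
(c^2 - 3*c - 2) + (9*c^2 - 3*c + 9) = 10*c^2 - 6*c + 7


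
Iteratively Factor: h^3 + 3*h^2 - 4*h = (h - 1)*(h^2 + 4*h) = h*(h - 1)*(h + 4)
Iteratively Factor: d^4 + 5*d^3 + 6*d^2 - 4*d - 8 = (d + 2)*(d^3 + 3*d^2 - 4) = (d + 2)^2*(d^2 + d - 2) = (d + 2)^3*(d - 1)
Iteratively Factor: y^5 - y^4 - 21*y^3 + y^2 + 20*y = (y + 1)*(y^4 - 2*y^3 - 19*y^2 + 20*y) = (y + 1)*(y + 4)*(y^3 - 6*y^2 + 5*y) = (y - 1)*(y + 1)*(y + 4)*(y^2 - 5*y) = y*(y - 1)*(y + 1)*(y + 4)*(y - 5)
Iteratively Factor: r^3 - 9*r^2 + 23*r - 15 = (r - 1)*(r^2 - 8*r + 15) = (r - 5)*(r - 1)*(r - 3)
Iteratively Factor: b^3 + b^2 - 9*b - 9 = (b + 1)*(b^2 - 9) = (b - 3)*(b + 1)*(b + 3)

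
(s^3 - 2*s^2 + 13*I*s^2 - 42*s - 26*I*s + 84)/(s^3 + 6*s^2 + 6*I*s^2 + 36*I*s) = (s^2 + s*(-2 + 7*I) - 14*I)/(s*(s + 6))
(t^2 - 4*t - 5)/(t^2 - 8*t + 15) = (t + 1)/(t - 3)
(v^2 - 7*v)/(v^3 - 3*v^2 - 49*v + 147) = v/(v^2 + 4*v - 21)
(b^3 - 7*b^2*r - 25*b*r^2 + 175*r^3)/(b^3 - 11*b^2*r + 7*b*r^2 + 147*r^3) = (-b^2 + 25*r^2)/(-b^2 + 4*b*r + 21*r^2)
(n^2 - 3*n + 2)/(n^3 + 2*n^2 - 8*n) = (n - 1)/(n*(n + 4))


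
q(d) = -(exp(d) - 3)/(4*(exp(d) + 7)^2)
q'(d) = (exp(d) - 3)*exp(d)/(2*(exp(d) + 7)^3) - exp(d)/(4*(exp(d) + 7)^2)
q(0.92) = 0.00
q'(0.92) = -0.01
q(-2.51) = 0.01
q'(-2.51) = -0.00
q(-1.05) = 0.01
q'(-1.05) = -0.00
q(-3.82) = 0.02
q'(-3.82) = -0.00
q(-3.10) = 0.01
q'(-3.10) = -0.00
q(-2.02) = 0.01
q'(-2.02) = -0.00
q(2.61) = -0.01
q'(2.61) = 0.00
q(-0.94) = 0.01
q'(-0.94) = -0.00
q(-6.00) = 0.02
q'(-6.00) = 0.00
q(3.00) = -0.00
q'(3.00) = 0.00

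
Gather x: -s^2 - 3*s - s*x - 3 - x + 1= -s^2 - 3*s + x*(-s - 1) - 2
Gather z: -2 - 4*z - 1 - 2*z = -6*z - 3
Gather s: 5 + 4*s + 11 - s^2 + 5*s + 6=-s^2 + 9*s + 22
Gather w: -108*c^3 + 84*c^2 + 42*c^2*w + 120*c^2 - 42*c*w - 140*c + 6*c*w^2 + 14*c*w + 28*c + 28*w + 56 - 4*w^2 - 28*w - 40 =-108*c^3 + 204*c^2 - 112*c + w^2*(6*c - 4) + w*(42*c^2 - 28*c) + 16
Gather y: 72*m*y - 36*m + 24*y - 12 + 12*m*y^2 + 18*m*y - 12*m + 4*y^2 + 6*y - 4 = -48*m + y^2*(12*m + 4) + y*(90*m + 30) - 16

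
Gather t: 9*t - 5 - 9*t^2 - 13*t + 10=-9*t^2 - 4*t + 5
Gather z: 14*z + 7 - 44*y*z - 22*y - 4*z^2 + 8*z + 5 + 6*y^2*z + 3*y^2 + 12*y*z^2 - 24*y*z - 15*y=3*y^2 - 37*y + z^2*(12*y - 4) + z*(6*y^2 - 68*y + 22) + 12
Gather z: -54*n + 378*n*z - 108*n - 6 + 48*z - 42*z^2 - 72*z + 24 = -162*n - 42*z^2 + z*(378*n - 24) + 18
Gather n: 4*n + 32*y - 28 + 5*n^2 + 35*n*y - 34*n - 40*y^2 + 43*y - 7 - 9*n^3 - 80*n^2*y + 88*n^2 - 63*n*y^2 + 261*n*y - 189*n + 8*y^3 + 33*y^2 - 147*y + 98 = -9*n^3 + n^2*(93 - 80*y) + n*(-63*y^2 + 296*y - 219) + 8*y^3 - 7*y^2 - 72*y + 63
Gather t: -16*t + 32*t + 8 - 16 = 16*t - 8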